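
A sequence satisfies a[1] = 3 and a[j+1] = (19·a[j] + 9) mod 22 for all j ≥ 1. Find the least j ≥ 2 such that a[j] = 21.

We have a[1] = 3; a[2] = 0; a[3] = 9; a[4] = 4; a[5] = 19; a[6] = 18; a[7] = 21; a[8] = 12; a[9] = 17; a[10] = 2; a[11] = 3.
Since a[11] = a[1] = 3, the sequence is periodic with period 10.
The value 21 first appears (with j ≥ 2) at a[7].

7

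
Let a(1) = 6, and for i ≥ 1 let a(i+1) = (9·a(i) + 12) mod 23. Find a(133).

Listing terms: a(1) = 6, a(2) = 20, a(3) = 8, a(4) = 15, a(5) = 9, a(6) = 1, a(7) = 21, a(8) = 17, a(9) = 4, a(10) = 2, a(11) = 7, a(12) = 6.
The sequence repeats with period 11.
So a(133) = a(1 + ((133-1) mod 11)) = a(1) = 6.

6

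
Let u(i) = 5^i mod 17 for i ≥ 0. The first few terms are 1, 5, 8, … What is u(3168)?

1

Listing terms: u(0) = 1, u(1) = 5, u(2) = 8, u(3) = 6, u(4) = 13, u(5) = 14, u(6) = 2, u(7) = 10, u(8) = 16, u(9) = 12, u(10) = 9, u(11) = 11, u(12) = 4, u(13) = 3, u(14) = 15, u(15) = 7, u(16) = 1.
Since u(16) = u(0) = 1, the sequence is periodic with period 16.
(3168 - 0) mod 16 = 0, so u(3168) = u(0) = 1.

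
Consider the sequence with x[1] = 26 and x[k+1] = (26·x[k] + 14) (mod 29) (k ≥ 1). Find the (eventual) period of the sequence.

Listing terms: x[1] = 26,  x[2] = 23,  x[3] = 3,  x[4] = 5,  x[5] = 28,  x[6] = 17,  x[7] = 21,  x[8] = 9,  x[9] = 16,  x[10] = 24,  x[11] = 0,  x[12] = 14,  x[13] = 1,  x[14] = 11,  x[15] = 10,  x[16] = 13,  x[17] = 4,  x[18] = 2,  x[19] = 8,  x[20] = 19,  x[21] = 15,  x[22] = 27,  x[23] = 20,  x[24] = 12,  x[25] = 7,  x[26] = 22,  x[27] = 6,  x[28] = 25,  x[29] = 26.
The sequence repeats with period 28.

28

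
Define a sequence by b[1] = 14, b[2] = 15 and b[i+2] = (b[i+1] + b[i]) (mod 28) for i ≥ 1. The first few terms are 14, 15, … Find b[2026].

20

We have b[1] = 14, b[2] = 15, b[3] = 1, b[4] = 16, b[5] = 17, b[6] = 5, b[7] = 22, b[8] = 27, b[9] = 21, b[10] = 20, b[11] = 13, b[12] = 5, b[13] = 18, b[14] = 23, b[15] = 13, b[16] = 8, b[17] = 21, b[18] = 1, b[19] = 22, b[20] = 23, b[21] = 17, b[22] = 12, b[23] = 1, b[24] = 13, b[25] = 14, b[26] = 27, b[27] = 13, b[28] = 12, b[29] = 25, b[30] = 9, b[31] = 6, b[32] = 15, b[33] = 21, b[34] = 8, b[35] = 1, b[36] = 9, b[37] = 10, b[38] = 19, b[39] = 1, b[40] = 20, b[41] = 21, b[42] = 13, b[43] = 6, b[44] = 19, b[45] = 25, b[46] = 16, b[47] = 13, b[48] = 1, b[49] = 14, b[50] = 15.
The sequence repeats with period 48.
So b[2026] = b[1 + ((2026-1) mod 48)] = b[10] = 20.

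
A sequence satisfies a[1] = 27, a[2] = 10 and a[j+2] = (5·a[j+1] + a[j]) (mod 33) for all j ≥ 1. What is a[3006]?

29

Listing terms: a[1] = 27,  a[2] = 10,  a[3] = 11,  a[4] = 32,  a[5] = 6,  a[6] = 29,  a[7] = 19,  a[8] = 25,  a[9] = 12,  a[10] = 19,  a[11] = 8,  a[12] = 26,  a[13] = 6,  a[14] = 23,  a[15] = 22,  a[16] = 1,  a[17] = 27,  a[18] = 4,  a[19] = 14,  a[20] = 8,  a[21] = 21,  a[22] = 14,  a[23] = 25,  a[24] = 7,  a[25] = 27,  a[26] = 10.
Since (a[25], a[26]) = (a[1], a[2]) = (27, 10) (two consecutive terms determine the rest), the sequence is periodic with period 24.
So a[3006] = a[1 + ((3006-1) mod 24)] = a[6] = 29.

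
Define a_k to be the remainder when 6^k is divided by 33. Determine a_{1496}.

We have a_0 = 1,  a_1 = 6,  a_2 = 3,  a_3 = 18,  a_4 = 9,  a_5 = 21,  a_6 = 27,  a_7 = 30,  a_8 = 15,  a_9 = 24,  a_{10} = 12,  a_{11} = 6.
Since a_{11} = a_1 = 6, the sequence is eventually periodic: after a pre-period of length 1 it cycles with period 10.
For k ≥ 1, a_k depends only on (k - 1) mod 10. (1496 - 1) mod 10 = 5, so a_{1496} = a_6 = 27.

27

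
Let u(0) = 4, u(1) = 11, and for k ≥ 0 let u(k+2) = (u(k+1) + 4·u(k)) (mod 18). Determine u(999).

1

We have u(0) = 4; u(1) = 11; u(2) = 9; u(3) = 17; u(4) = 17; u(5) = 13; u(6) = 9; u(7) = 7; u(8) = 7; u(9) = 17; u(10) = 9; u(11) = 5; u(12) = 5; u(13) = 7; u(14) = 9; u(15) = 1; u(16) = 1; u(17) = 5; u(18) = 9; u(19) = 11; u(20) = 11; u(21) = 1; u(22) = 9; u(23) = 13; u(24) = 13; u(25) = 11; u(26) = 9.
Since (u(25), u(26)) = (u(1), u(2)) = (11, 9) (two consecutive terms determine the rest), the sequence is eventually periodic: after a pre-period of length 1 it cycles with period 24.
For k ≥ 1, u(k) depends only on (k - 1) mod 24. (999 - 1) mod 24 = 14, so u(999) = u(15) = 1.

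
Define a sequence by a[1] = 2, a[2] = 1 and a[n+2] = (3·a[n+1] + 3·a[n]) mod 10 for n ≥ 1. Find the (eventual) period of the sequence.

a[1] = 2, a[2] = 1, a[3] = 9, a[4] = 0, a[5] = 7, a[6] = 1, a[7] = 4, a[8] = 5, a[9] = 7, a[10] = 6, a[11] = 9, a[12] = 5, a[13] = 2, a[14] = 1.
The sequence repeats with period 12.

12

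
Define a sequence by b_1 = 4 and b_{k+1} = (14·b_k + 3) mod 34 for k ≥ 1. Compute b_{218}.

Listing terms: b_1 = 4,  b_2 = 25,  b_3 = 13,  b_4 = 15,  b_5 = 9,  b_6 = 27,  b_7 = 7,  b_8 = 33,  b_9 = 23,  b_{10} = 19,  b_{11} = 31,  b_{12} = 29,  b_{13} = 1,  b_{14} = 17,  b_{15} = 3,  b_{16} = 11,  b_{17} = 21,  b_{18} = 25.
Since b_{18} = b_2 = 25, the sequence is eventually periodic: after a pre-period of length 1 it cycles with period 16.
For k ≥ 2, b_k depends only on (k - 2) mod 16. (218 - 2) mod 16 = 8, so b_{218} = b_{10} = 19.

19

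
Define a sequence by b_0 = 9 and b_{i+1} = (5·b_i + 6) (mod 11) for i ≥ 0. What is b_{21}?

We have b_0 = 9; b_1 = 7; b_2 = 8; b_3 = 2; b_4 = 5; b_5 = 9.
The sequence repeats with period 5.
(21 - 0) mod 5 = 1, so b_{21} = b_1 = 7.

7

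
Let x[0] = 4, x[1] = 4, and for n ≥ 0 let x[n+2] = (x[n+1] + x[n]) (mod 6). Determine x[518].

4

Computing terms: x[0] = 4, x[1] = 4, x[2] = 2, x[3] = 0, x[4] = 2, x[5] = 2, x[6] = 4, x[7] = 0, x[8] = 4, x[9] = 4.
Since (x[8], x[9]) = (x[0], x[1]) = (4, 4) (two consecutive terms determine the rest), the sequence is periodic with period 8.
(518 - 0) mod 8 = 6, so x[518] = x[6] = 4.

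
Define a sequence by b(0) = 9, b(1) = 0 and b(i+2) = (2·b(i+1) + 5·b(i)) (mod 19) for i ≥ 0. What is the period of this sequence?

18

Listing terms: b(0) = 9, b(1) = 0, b(2) = 7, b(3) = 14, b(4) = 6, b(5) = 6, b(6) = 4, b(7) = 0, b(8) = 1, b(9) = 2, b(10) = 9, b(11) = 9, b(12) = 6, b(13) = 0, b(14) = 11, b(15) = 3, b(16) = 4, b(17) = 4, b(18) = 9, b(19) = 0.
The sequence repeats with period 18.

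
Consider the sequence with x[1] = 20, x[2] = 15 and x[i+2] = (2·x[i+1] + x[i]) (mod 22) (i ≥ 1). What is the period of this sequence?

x[1] = 20, x[2] = 15, x[3] = 6, x[4] = 5, x[5] = 16, x[6] = 15, x[7] = 2, x[8] = 19, x[9] = 18, x[10] = 11, x[11] = 18, x[12] = 3, x[13] = 2, x[14] = 7, x[15] = 16, x[16] = 17, x[17] = 6, x[18] = 7, x[19] = 20, x[20] = 3, x[21] = 4, x[22] = 11, x[23] = 4, x[24] = 19, x[25] = 20, x[26] = 15.
The sequence repeats with period 24.

24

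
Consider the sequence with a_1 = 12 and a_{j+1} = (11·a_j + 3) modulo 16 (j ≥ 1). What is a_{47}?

8

Computing terms: a_1 = 12,  a_2 = 7,  a_3 = 0,  a_4 = 3,  a_5 = 4,  a_6 = 15,  a_7 = 8,  a_8 = 11,  a_9 = 12.
The sequence repeats with period 8.
So a_{47} = a_{1 + ((47-1) mod 8)} = a_7 = 8.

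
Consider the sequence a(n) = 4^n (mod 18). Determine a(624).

Computing terms: a(1) = 4, a(2) = 16, a(3) = 10, a(4) = 4.
The sequence repeats with period 3.
So a(624) = a(1 + ((624-1) mod 3)) = a(3) = 10.

10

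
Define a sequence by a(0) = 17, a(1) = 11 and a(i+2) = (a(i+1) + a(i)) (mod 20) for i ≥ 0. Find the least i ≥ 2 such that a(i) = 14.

Listing terms: a(0) = 17; a(1) = 11; a(2) = 8; a(3) = 19; a(4) = 7; a(5) = 6; a(6) = 13; a(7) = 19; a(8) = 12; a(9) = 11; a(10) = 3; a(11) = 14; a(12) = 17; a(13) = 11.
The sequence repeats with period 12.
The value 14 first appears (with i ≥ 2) at a(11).

11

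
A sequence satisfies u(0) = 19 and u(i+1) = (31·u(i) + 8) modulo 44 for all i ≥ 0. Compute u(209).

We have u(0) = 19,  u(1) = 25,  u(2) = 35,  u(3) = 37,  u(4) = 11,  u(5) = 41,  u(6) = 3,  u(7) = 13,  u(8) = 15,  u(9) = 33,  u(10) = 19.
The sequence repeats with period 10.
So u(209) = u(0 + ((209-0) mod 10)) = u(9) = 33.

33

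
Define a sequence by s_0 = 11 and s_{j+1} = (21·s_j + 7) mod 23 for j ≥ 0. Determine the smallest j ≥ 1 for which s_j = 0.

We have s_0 = 11,  s_1 = 8,  s_2 = 14,  s_3 = 2,  s_4 = 3,  s_5 = 1,  s_6 = 5,  s_7 = 20,  s_8 = 13,  s_9 = 4,  s_{10} = 22,  s_{11} = 9,  s_{12} = 12,  s_{13} = 6,  s_{14} = 18,  s_{15} = 17,  s_{16} = 19,  s_{17} = 15,  s_{18} = 0,  s_{19} = 7,  s_{20} = 16,  s_{21} = 21,  s_{22} = 11.
Since s_{22} = s_0 = 11, the sequence is periodic with period 22.
The value 0 first appears (with j ≥ 1) at s_{18}.

18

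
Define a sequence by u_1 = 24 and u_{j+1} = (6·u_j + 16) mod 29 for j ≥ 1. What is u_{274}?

u_1 = 24; u_2 = 15; u_3 = 19; u_4 = 14; u_5 = 13; u_6 = 7; u_7 = 0; u_8 = 16; u_9 = 25; u_{10} = 21; u_{11} = 26; u_{12} = 27; u_{13} = 4; u_{14} = 11; u_{15} = 24.
Since u_{15} = u_1 = 24, the sequence is periodic with period 14.
(274 - 1) mod 14 = 7, so u_{274} = u_8 = 16.

16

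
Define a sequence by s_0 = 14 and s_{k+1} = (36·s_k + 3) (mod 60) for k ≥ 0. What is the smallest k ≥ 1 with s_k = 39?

5

s_0 = 14, s_1 = 27, s_2 = 15, s_3 = 3, s_4 = 51, s_5 = 39, s_6 = 27.
Since s_6 = s_1 = 27, the sequence is eventually periodic: after a pre-period of length 1 it cycles with period 5.
The value 39 first appears (with k ≥ 1) at s_5.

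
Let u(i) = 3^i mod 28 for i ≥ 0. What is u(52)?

25

Computing terms: u(0) = 1, u(1) = 3, u(2) = 9, u(3) = 27, u(4) = 25, u(5) = 19, u(6) = 1.
Since u(6) = u(0) = 1, the sequence is periodic with period 6.
(52 - 0) mod 6 = 4, so u(52) = u(4) = 25.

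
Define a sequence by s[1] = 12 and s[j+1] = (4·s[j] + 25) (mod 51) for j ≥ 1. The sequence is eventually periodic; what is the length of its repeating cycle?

12

We have s[1] = 12; s[2] = 22; s[3] = 11; s[4] = 18; s[5] = 46; s[6] = 5; s[7] = 45; s[8] = 1; s[9] = 29; s[10] = 39; s[11] = 28; s[12] = 35; s[13] = 12.
The sequence repeats with period 12.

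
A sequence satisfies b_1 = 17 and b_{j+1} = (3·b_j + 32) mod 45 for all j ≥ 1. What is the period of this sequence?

4

We have b_1 = 17,  b_2 = 38,  b_3 = 11,  b_4 = 20,  b_5 = 2,  b_6 = 38.
Since b_6 = b_2 = 38, the sequence is eventually periodic: after a pre-period of length 1 it cycles with period 4.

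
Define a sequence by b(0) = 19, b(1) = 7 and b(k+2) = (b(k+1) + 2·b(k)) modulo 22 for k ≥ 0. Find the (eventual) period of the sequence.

10

Listing terms: b(0) = 19,  b(1) = 7,  b(2) = 1,  b(3) = 15,  b(4) = 17,  b(5) = 3,  b(6) = 15,  b(7) = 21,  b(8) = 7,  b(9) = 5,  b(10) = 19,  b(11) = 7.
Since (b(10), b(11)) = (b(0), b(1)) = (19, 7) (two consecutive terms determine the rest), the sequence is periodic with period 10.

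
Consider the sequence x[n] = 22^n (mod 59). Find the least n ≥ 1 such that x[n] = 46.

Listing terms: x[0] = 1, x[1] = 22, x[2] = 12, x[3] = 28, x[4] = 26, x[5] = 41, x[6] = 17, x[7] = 20, x[8] = 27, x[9] = 4, x[10] = 29, x[11] = 48, x[12] = 53, x[13] = 45, x[14] = 46, x[15] = 9, x[16] = 21, x[17] = 49, x[18] = 16, x[19] = 57, x[20] = 15, x[21] = 35, x[22] = 3, x[23] = 7, x[24] = 36, x[25] = 25, x[26] = 19, x[27] = 5, x[28] = 51, x[29] = 1.
Since x[29] = x[0] = 1, the sequence is periodic with period 29.
The value 46 first appears (with n ≥ 1) at x[14].

14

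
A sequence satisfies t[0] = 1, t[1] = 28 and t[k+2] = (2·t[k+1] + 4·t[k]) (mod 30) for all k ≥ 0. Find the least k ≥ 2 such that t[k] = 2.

13

Listing terms: t[0] = 1, t[1] = 28, t[2] = 0, t[3] = 22, t[4] = 14, t[5] = 26, t[6] = 18, t[7] = 20, t[8] = 22, t[9] = 4, t[10] = 6, t[11] = 28, t[12] = 20, t[13] = 2, t[14] = 24, t[15] = 26, t[16] = 28, t[17] = 10, t[18] = 12, t[19] = 4, t[20] = 26, t[21] = 8, t[22] = 0, t[23] = 2, t[24] = 4, t[25] = 16, t[26] = 18, t[27] = 10, t[28] = 2, t[29] = 14, t[30] = 6, t[31] = 8, t[32] = 10, t[33] = 22, t[34] = 24, t[35] = 16, t[36] = 8, t[37] = 20, t[38] = 12, t[39] = 14, t[40] = 16, t[41] = 28, t[42] = 0.
Since (t[41], t[42]) = (t[1], t[2]) = (28, 0) (two consecutive terms determine the rest), the sequence is eventually periodic: after a pre-period of length 1 it cycles with period 40.
The value 2 first appears (with k ≥ 2) at t[13].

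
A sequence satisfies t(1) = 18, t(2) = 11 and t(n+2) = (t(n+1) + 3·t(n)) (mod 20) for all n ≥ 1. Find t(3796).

t(1) = 18; t(2) = 11; t(3) = 5; t(4) = 18; t(5) = 13; t(6) = 7; t(7) = 6; t(8) = 7; t(9) = 5; t(10) = 6; t(11) = 1; t(12) = 19; t(13) = 2; t(14) = 19; t(15) = 5; t(16) = 2; t(17) = 17; t(18) = 3; t(19) = 14; t(20) = 3; t(21) = 5; t(22) = 14; t(23) = 9; t(24) = 11; t(25) = 18; t(26) = 11.
The sequence repeats with period 24.
(3796 - 1) mod 24 = 3, so t(3796) = t(4) = 18.

18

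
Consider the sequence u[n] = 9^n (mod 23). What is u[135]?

16

u[1] = 9,  u[2] = 12,  u[3] = 16,  u[4] = 6,  u[5] = 8,  u[6] = 3,  u[7] = 4,  u[8] = 13,  u[9] = 2,  u[10] = 18,  u[11] = 1,  u[12] = 9.
Since u[12] = u[1] = 9, the sequence is periodic with period 11.
So u[135] = u[1 + ((135-1) mod 11)] = u[3] = 16.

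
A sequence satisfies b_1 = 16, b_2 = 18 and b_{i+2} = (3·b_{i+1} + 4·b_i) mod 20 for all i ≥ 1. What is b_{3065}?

Listing terms: b_1 = 16; b_2 = 18; b_3 = 18; b_4 = 6; b_5 = 10; b_6 = 14; b_7 = 2; b_8 = 2; b_9 = 14; b_{10} = 10; b_{11} = 6; b_{12} = 18; b_{13} = 18.
Since (b_{12}, b_{13}) = (b_2, b_3) = (18, 18) (two consecutive terms determine the rest), the sequence is eventually periodic: after a pre-period of length 1 it cycles with period 10.
For i ≥ 2, b_i depends only on (i - 2) mod 10. (3065 - 2) mod 10 = 3, so b_{3065} = b_5 = 10.

10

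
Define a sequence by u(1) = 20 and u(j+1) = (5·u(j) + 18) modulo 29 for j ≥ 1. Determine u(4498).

13

u(1) = 20,  u(2) = 2,  u(3) = 28,  u(4) = 13,  u(5) = 25,  u(6) = 27,  u(7) = 8,  u(8) = 0,  u(9) = 18,  u(10) = 21,  u(11) = 7,  u(12) = 24,  u(13) = 22,  u(14) = 12,  u(15) = 20.
The sequence repeats with period 14.
(4498 - 1) mod 14 = 3, so u(4498) = u(4) = 13.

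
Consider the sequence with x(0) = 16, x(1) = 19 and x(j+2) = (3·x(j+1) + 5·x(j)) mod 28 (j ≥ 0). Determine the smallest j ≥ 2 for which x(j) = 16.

We have x(0) = 16, x(1) = 19, x(2) = 25, x(3) = 2, x(4) = 19, x(5) = 11, x(6) = 16, x(7) = 19.
The sequence repeats with period 6.
The value 16 next appears (with j ≥ 2) at x(6).

6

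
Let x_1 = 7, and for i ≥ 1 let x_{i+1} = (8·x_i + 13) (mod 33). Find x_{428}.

We have x_1 = 7, x_2 = 3, x_3 = 4, x_4 = 12, x_5 = 10, x_6 = 27, x_7 = 31, x_8 = 30, x_9 = 22, x_{10} = 24, x_{11} = 7.
Since x_{11} = x_1 = 7, the sequence is periodic with period 10.
So x_{428} = x_{1 + ((428-1) mod 10)} = x_8 = 30.

30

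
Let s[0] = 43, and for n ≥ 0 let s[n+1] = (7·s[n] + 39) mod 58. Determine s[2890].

Listing terms: s[0] = 43; s[1] = 50; s[2] = 41; s[3] = 36; s[4] = 1; s[5] = 46; s[6] = 13; s[7] = 14; s[8] = 21; s[9] = 12; s[10] = 7; s[11] = 30; s[12] = 17; s[13] = 42; s[14] = 43.
The sequence repeats with period 14.
So s[2890] = s[0 + ((2890-0) mod 14)] = s[6] = 13.

13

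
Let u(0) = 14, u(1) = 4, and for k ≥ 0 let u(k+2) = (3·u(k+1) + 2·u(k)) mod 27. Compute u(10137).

u(0) = 14, u(1) = 4, u(2) = 13, u(3) = 20, u(4) = 5, u(5) = 1, u(6) = 13, u(7) = 14, u(8) = 14, u(9) = 16, u(10) = 22, u(11) = 17, u(12) = 14, u(13) = 22, u(14) = 13, u(15) = 2, u(16) = 5, u(17) = 19, u(18) = 13, u(19) = 23, u(20) = 14, u(21) = 7, u(22) = 22, u(23) = 26, u(24) = 14, u(25) = 13, u(26) = 13, u(27) = 11, u(28) = 5, u(29) = 10, u(30) = 13, u(31) = 5, u(32) = 14, u(33) = 25, u(34) = 22, u(35) = 8, u(36) = 14, u(37) = 4.
The sequence repeats with period 36.
So u(10137) = u(0 + ((10137-0) mod 36)) = u(21) = 7.

7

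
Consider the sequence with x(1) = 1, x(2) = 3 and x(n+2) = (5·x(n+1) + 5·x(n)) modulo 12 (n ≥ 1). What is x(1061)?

3

Listing terms: x(1) = 1, x(2) = 3, x(3) = 8, x(4) = 7, x(5) = 3, x(6) = 2, x(7) = 1, x(8) = 3.
Since (x(7), x(8)) = (x(1), x(2)) = (1, 3) (two consecutive terms determine the rest), the sequence is periodic with period 6.
So x(1061) = x(1 + ((1061-1) mod 6)) = x(5) = 3.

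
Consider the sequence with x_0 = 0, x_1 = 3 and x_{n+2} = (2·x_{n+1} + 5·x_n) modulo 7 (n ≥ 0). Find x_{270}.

We have x_0 = 0; x_1 = 3; x_2 = 6; x_3 = 6; x_4 = 0; x_5 = 2; x_6 = 4; x_7 = 4; x_8 = 0; x_9 = 6; x_{10} = 5; x_{11} = 5; x_{12} = 0; x_{13} = 4; x_{14} = 1; x_{15} = 1; x_{16} = 0; x_{17} = 5; x_{18} = 3; x_{19} = 3; x_{20} = 0; x_{21} = 1; x_{22} = 2; x_{23} = 2; x_{24} = 0; x_{25} = 3.
Since (x_{24}, x_{25}) = (x_0, x_1) = (0, 3) (two consecutive terms determine the rest), the sequence is periodic with period 24.
So x_{270} = x_{0 + ((270-0) mod 24)} = x_6 = 4.

4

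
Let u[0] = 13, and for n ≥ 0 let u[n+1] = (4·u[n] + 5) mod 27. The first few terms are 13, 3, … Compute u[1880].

u[0] = 13,  u[1] = 3,  u[2] = 17,  u[3] = 19,  u[4] = 0,  u[5] = 5,  u[6] = 25,  u[7] = 24,  u[8] = 20,  u[9] = 4,  u[10] = 21,  u[11] = 8,  u[12] = 10,  u[13] = 18,  u[14] = 23,  u[15] = 16,  u[16] = 15,  u[17] = 11,  u[18] = 22,  u[19] = 12,  u[20] = 26,  u[21] = 1,  u[22] = 9,  u[23] = 14,  u[24] = 7,  u[25] = 6,  u[26] = 2,  u[27] = 13.
Since u[27] = u[0] = 13, the sequence is periodic with period 27.
So u[1880] = u[0 + ((1880-0) mod 27)] = u[17] = 11.

11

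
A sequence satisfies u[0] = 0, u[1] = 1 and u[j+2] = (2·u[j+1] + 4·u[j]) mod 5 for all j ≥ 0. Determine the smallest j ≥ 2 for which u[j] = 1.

6

u[0] = 0, u[1] = 1, u[2] = 2, u[3] = 3, u[4] = 4, u[5] = 0, u[6] = 1.
The sequence repeats with period 5.
The value 1 next appears (with j ≥ 2) at u[6].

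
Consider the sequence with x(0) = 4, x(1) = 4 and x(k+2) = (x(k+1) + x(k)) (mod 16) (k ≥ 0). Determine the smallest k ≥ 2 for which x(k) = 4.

Listing terms: x(0) = 4, x(1) = 4, x(2) = 8, x(3) = 12, x(4) = 4, x(5) = 0, x(6) = 4, x(7) = 4.
The sequence repeats with period 6.
The value 4 first appears (with k ≥ 2) at x(4).

4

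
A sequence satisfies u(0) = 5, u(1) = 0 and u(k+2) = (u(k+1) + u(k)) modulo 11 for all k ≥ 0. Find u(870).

Computing terms: u(0) = 5, u(1) = 0, u(2) = 5, u(3) = 5, u(4) = 10, u(5) = 4, u(6) = 3, u(7) = 7, u(8) = 10, u(9) = 6, u(10) = 5, u(11) = 0.
Since (u(10), u(11)) = (u(0), u(1)) = (5, 0) (two consecutive terms determine the rest), the sequence is periodic with period 10.
So u(870) = u(0 + ((870-0) mod 10)) = u(0) = 5.

5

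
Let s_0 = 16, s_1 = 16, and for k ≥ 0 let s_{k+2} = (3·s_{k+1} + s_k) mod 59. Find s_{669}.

We have s_0 = 16; s_1 = 16; s_2 = 5; s_3 = 31; s_4 = 39; s_5 = 30; s_6 = 11; s_7 = 4; s_8 = 23; s_9 = 14; s_{10} = 6; s_{11} = 32; s_{12} = 43; s_{13} = 43; s_{14} = 54; s_{15} = 28; s_{16} = 20; s_{17} = 29; s_{18} = 48; s_{19} = 55; s_{20} = 36; s_{21} = 45; s_{22} = 53; s_{23} = 27; s_{24} = 16; s_{25} = 16.
The sequence repeats with period 24.
So s_{669} = s_{0 + ((669-0) mod 24)} = s_{21} = 45.

45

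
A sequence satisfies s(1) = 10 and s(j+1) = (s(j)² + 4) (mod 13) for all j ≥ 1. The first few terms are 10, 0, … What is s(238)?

Listing terms: s(1) = 10; s(2) = 0; s(3) = 4; s(4) = 7; s(5) = 1; s(6) = 5; s(7) = 3; s(8) = 0.
Since s(8) = s(2) = 0, the sequence is eventually periodic: after a pre-period of length 1 it cycles with period 6.
For j ≥ 2, s(j) depends only on (j - 2) mod 6. (238 - 2) mod 6 = 2, so s(238) = s(4) = 7.

7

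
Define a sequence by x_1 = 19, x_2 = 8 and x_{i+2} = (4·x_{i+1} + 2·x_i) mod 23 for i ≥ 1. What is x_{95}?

Computing terms: x_1 = 19,  x_2 = 8,  x_3 = 1,  x_4 = 20,  x_5 = 13,  x_6 = 0,  x_7 = 3,  x_8 = 12,  x_9 = 8,  x_{10} = 10,  x_{11} = 10,  x_{12} = 14,  x_{13} = 7,  x_{14} = 10,  x_{15} = 8,  x_{16} = 6,  x_{17} = 17,  x_{18} = 11,  x_{19} = 9,  x_{20} = 12,  x_{21} = 20,  x_{22} = 12,  x_{23} = 19,  x_{24} = 8.
Since (x_{23}, x_{24}) = (x_1, x_2) = (19, 8) (two consecutive terms determine the rest), the sequence is periodic with period 22.
(95 - 1) mod 22 = 6, so x_{95} = x_7 = 3.

3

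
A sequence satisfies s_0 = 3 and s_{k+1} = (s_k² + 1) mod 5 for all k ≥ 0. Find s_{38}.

1

We have s_0 = 3,  s_1 = 0,  s_2 = 1,  s_3 = 2,  s_4 = 0.
Since s_4 = s_1 = 0, the sequence is eventually periodic: after a pre-period of length 1 it cycles with period 3.
For k ≥ 1, s_k depends only on (k - 1) mod 3. (38 - 1) mod 3 = 1, so s_{38} = s_2 = 1.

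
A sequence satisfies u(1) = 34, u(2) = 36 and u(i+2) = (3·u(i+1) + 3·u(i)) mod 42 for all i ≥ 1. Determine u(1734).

24

u(1) = 34, u(2) = 36, u(3) = 0, u(4) = 24, u(5) = 30, u(6) = 36, u(7) = 30, u(8) = 30, u(9) = 12, u(10) = 0, u(11) = 36, u(12) = 24, u(13) = 12, u(14) = 24, u(15) = 24, u(16) = 18, u(17) = 0, u(18) = 12, u(19) = 36, u(20) = 18, u(21) = 36, u(22) = 36, u(23) = 6, u(24) = 0, u(25) = 18, u(26) = 12, u(27) = 6, u(28) = 12, u(29) = 12, u(30) = 30, u(31) = 0, u(32) = 6, u(33) = 18, u(34) = 30, u(35) = 18, u(36) = 18, u(37) = 24, u(38) = 0, u(39) = 30, u(40) = 6, u(41) = 24, u(42) = 6, u(43) = 6, u(44) = 36, u(45) = 0.
Since (u(44), u(45)) = (u(2), u(3)) = (36, 0) (two consecutive terms determine the rest), the sequence is eventually periodic: after a pre-period of length 1 it cycles with period 42.
For i ≥ 2, u(i) depends only on (i - 2) mod 42. (1734 - 2) mod 42 = 10, so u(1734) = u(12) = 24.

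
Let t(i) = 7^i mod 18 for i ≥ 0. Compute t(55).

7

t(0) = 1; t(1) = 7; t(2) = 13; t(3) = 1.
Since t(3) = t(0) = 1, the sequence is periodic with period 3.
(55 - 0) mod 3 = 1, so t(55) = t(1) = 7.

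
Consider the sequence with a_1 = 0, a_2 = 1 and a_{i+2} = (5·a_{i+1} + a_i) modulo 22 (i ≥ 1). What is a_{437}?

We have a_1 = 0,  a_2 = 1,  a_3 = 5,  a_4 = 4,  a_5 = 3,  a_6 = 19,  a_7 = 10,  a_8 = 3,  a_9 = 3,  a_{10} = 18,  a_{11} = 5,  a_{12} = 21,  a_{13} = 0,  a_{14} = 21,  a_{15} = 17,  a_{16} = 18,  a_{17} = 19,  a_{18} = 3,  a_{19} = 12,  a_{20} = 19,  a_{21} = 19,  a_{22} = 4,  a_{23} = 17,  a_{24} = 1,  a_{25} = 0,  a_{26} = 1.
Since (a_{25}, a_{26}) = (a_1, a_2) = (0, 1) (two consecutive terms determine the rest), the sequence is periodic with period 24.
So a_{437} = a_{1 + ((437-1) mod 24)} = a_5 = 3.

3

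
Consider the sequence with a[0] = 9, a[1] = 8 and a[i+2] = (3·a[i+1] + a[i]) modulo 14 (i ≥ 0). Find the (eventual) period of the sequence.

Computing terms: a[0] = 9,  a[1] = 8,  a[2] = 5,  a[3] = 9,  a[4] = 4,  a[5] = 7,  a[6] = 11,  a[7] = 12,  a[8] = 5,  a[9] = 13,  a[10] = 2,  a[11] = 5,  a[12] = 3,  a[13] = 0,  a[14] = 3,  a[15] = 9,  a[16] = 2,  a[17] = 1,  a[18] = 5,  a[19] = 2,  a[20] = 11,  a[21] = 7,  a[22] = 4,  a[23] = 5,  a[24] = 5,  a[25] = 6,  a[26] = 9,  a[27] = 5,  a[28] = 10,  a[29] = 7,  a[30] = 3,  a[31] = 2,  a[32] = 9,  a[33] = 1,  a[34] = 12,  a[35] = 9,  a[36] = 11,  a[37] = 0,  a[38] = 11,  a[39] = 5,  a[40] = 12,  a[41] = 13,  a[42] = 9,  a[43] = 12,  a[44] = 3,  a[45] = 7,  a[46] = 10,  a[47] = 9,  a[48] = 9,  a[49] = 8.
The sequence repeats with period 48.

48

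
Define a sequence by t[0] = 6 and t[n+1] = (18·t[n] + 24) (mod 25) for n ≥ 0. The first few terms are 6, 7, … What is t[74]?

We have t[0] = 6,  t[1] = 7,  t[2] = 0,  t[3] = 24,  t[4] = 6.
Since t[4] = t[0] = 6, the sequence is periodic with period 4.
So t[74] = t[0 + ((74-0) mod 4)] = t[2] = 0.

0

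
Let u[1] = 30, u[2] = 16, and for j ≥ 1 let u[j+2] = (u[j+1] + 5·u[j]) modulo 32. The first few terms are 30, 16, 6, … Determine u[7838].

16

We have u[1] = 30,  u[2] = 16,  u[3] = 6,  u[4] = 22,  u[5] = 20,  u[6] = 2,  u[7] = 6,  u[8] = 16,  u[9] = 14,  u[10] = 30,  u[11] = 4,  u[12] = 26,  u[13] = 14,  u[14] = 16,  u[15] = 22,  u[16] = 6,  u[17] = 20,  u[18] = 18,  u[19] = 22,  u[20] = 16,  u[21] = 30,  u[22] = 14,  u[23] = 4,  u[24] = 10,  u[25] = 30,  u[26] = 16.
The sequence repeats with period 24.
So u[7838] = u[1 + ((7838-1) mod 24)] = u[14] = 16.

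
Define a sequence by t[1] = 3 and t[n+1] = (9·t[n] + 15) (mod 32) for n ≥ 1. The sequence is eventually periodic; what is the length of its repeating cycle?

t[1] = 3; t[2] = 10; t[3] = 9; t[4] = 0; t[5] = 15; t[6] = 22; t[7] = 21; t[8] = 12; t[9] = 27; t[10] = 2; t[11] = 1; t[12] = 24; t[13] = 7; t[14] = 14; t[15] = 13; t[16] = 4; t[17] = 19; t[18] = 26; t[19] = 25; t[20] = 16; t[21] = 31; t[22] = 6; t[23] = 5; t[24] = 28; t[25] = 11; t[26] = 18; t[27] = 17; t[28] = 8; t[29] = 23; t[30] = 30; t[31] = 29; t[32] = 20; t[33] = 3.
The sequence repeats with period 32.

32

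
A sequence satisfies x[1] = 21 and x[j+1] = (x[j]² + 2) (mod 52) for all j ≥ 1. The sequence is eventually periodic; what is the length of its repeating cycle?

4

x[1] = 21,  x[2] = 27,  x[3] = 3,  x[4] = 11,  x[5] = 19,  x[6] = 51,  x[7] = 3.
Since x[7] = x[3] = 3, the sequence is eventually periodic: after a pre-period of length 2 it cycles with period 4.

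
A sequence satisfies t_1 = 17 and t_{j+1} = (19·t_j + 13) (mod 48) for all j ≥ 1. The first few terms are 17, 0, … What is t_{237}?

25

t_1 = 17,  t_2 = 0,  t_3 = 13,  t_4 = 20,  t_5 = 9,  t_6 = 40,  t_7 = 5,  t_8 = 12,  t_9 = 1,  t_{10} = 32,  t_{11} = 45,  t_{12} = 4,  t_{13} = 41,  t_{14} = 24,  t_{15} = 37,  t_{16} = 44,  t_{17} = 33,  t_{18} = 16,  t_{19} = 29,  t_{20} = 36,  t_{21} = 25,  t_{22} = 8,  t_{23} = 21,  t_{24} = 28,  t_{25} = 17.
The sequence repeats with period 24.
(237 - 1) mod 24 = 20, so t_{237} = t_{21} = 25.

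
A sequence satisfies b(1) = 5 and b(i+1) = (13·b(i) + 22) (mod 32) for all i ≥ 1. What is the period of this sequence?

16

We have b(1) = 5, b(2) = 23, b(3) = 1, b(4) = 3, b(5) = 29, b(6) = 15, b(7) = 25, b(8) = 27, b(9) = 21, b(10) = 7, b(11) = 17, b(12) = 19, b(13) = 13, b(14) = 31, b(15) = 9, b(16) = 11, b(17) = 5.
The sequence repeats with period 16.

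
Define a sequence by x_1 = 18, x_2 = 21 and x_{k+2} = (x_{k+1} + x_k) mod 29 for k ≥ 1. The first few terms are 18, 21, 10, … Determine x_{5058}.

2

Listing terms: x_1 = 18,  x_2 = 21,  x_3 = 10,  x_4 = 2,  x_5 = 12,  x_6 = 14,  x_7 = 26,  x_8 = 11,  x_9 = 8,  x_{10} = 19,  x_{11} = 27,  x_{12} = 17,  x_{13} = 15,  x_{14} = 3,  x_{15} = 18,  x_{16} = 21.
The sequence repeats with period 14.
So x_{5058} = x_{1 + ((5058-1) mod 14)} = x_4 = 2.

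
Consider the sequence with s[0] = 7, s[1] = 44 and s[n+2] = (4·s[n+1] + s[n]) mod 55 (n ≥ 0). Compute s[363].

We have s[0] = 7, s[1] = 44, s[2] = 18, s[3] = 6, s[4] = 42, s[5] = 9, s[6] = 23, s[7] = 46, s[8] = 42, s[9] = 49, s[10] = 18, s[11] = 11, s[12] = 7, s[13] = 39, s[14] = 53, s[15] = 31, s[16] = 12, s[17] = 24, s[18] = 53, s[19] = 16, s[20] = 7, s[21] = 44.
The sequence repeats with period 20.
(363 - 0) mod 20 = 3, so s[363] = s[3] = 6.

6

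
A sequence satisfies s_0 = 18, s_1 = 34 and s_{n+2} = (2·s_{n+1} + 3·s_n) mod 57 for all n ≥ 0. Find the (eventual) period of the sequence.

We have s_0 = 18, s_1 = 34, s_2 = 8, s_3 = 4, s_4 = 32, s_5 = 19, s_6 = 20, s_7 = 40, s_8 = 26, s_9 = 1, s_{10} = 23, s_{11} = 49, s_{12} = 53, s_{13} = 25, s_{14} = 38, s_{15} = 37, s_{16} = 17, s_{17} = 31, s_{18} = 56, s_{19} = 34, s_{20} = 8.
Since (s_{19}, s_{20}) = (s_1, s_2) = (34, 8) (two consecutive terms determine the rest), the sequence is eventually periodic: after a pre-period of length 1 it cycles with period 18.

18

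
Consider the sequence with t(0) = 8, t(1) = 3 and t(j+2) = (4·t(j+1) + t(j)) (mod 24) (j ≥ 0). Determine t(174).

We have t(0) = 8,  t(1) = 3,  t(2) = 20,  t(3) = 11,  t(4) = 16,  t(5) = 3,  t(6) = 4,  t(7) = 19,  t(8) = 8,  t(9) = 3.
Since (t(8), t(9)) = (t(0), t(1)) = (8, 3) (two consecutive terms determine the rest), the sequence is periodic with period 8.
So t(174) = t(0 + ((174-0) mod 8)) = t(6) = 4.

4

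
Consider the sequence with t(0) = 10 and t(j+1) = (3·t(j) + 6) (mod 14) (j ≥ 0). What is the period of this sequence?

Listing terms: t(0) = 10,  t(1) = 8,  t(2) = 2,  t(3) = 12,  t(4) = 0,  t(5) = 6,  t(6) = 10.
Since t(6) = t(0) = 10, the sequence is periodic with period 6.

6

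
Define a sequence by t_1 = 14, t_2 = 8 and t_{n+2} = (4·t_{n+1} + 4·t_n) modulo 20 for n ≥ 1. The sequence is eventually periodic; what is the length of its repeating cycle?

3

We have t_1 = 14; t_2 = 8; t_3 = 8; t_4 = 4; t_5 = 8; t_6 = 8.
Since (t_5, t_6) = (t_2, t_3) = (8, 8) (two consecutive terms determine the rest), the sequence is eventually periodic: after a pre-period of length 1 it cycles with period 3.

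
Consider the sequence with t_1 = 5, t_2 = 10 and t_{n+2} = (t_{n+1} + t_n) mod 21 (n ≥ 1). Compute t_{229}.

19

We have t_1 = 5,  t_2 = 10,  t_3 = 15,  t_4 = 4,  t_5 = 19,  t_6 = 2,  t_7 = 0,  t_8 = 2,  t_9 = 2,  t_{10} = 4,  t_{11} = 6,  t_{12} = 10,  t_{13} = 16,  t_{14} = 5,  t_{15} = 0,  t_{16} = 5,  t_{17} = 5,  t_{18} = 10.
Since (t_{17}, t_{18}) = (t_1, t_2) = (5, 10) (two consecutive terms determine the rest), the sequence is periodic with period 16.
So t_{229} = t_{1 + ((229-1) mod 16)} = t_5 = 19.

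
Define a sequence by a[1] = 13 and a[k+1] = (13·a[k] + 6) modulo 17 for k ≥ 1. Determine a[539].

a[1] = 13; a[2] = 5; a[3] = 3; a[4] = 11; a[5] = 13.
Since a[5] = a[1] = 13, the sequence is periodic with period 4.
So a[539] = a[1 + ((539-1) mod 4)] = a[3] = 3.

3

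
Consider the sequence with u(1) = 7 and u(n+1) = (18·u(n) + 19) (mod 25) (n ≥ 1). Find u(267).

Listing terms: u(1) = 7; u(2) = 20; u(3) = 4; u(4) = 16; u(5) = 7.
The sequence repeats with period 4.
(267 - 1) mod 4 = 2, so u(267) = u(3) = 4.

4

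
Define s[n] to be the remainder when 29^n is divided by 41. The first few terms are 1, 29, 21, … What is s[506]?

5

We have s[0] = 1, s[1] = 29, s[2] = 21, s[3] = 35, s[4] = 31, s[5] = 38, s[6] = 36, s[7] = 19, s[8] = 18, s[9] = 30, s[10] = 9, s[11] = 15, s[12] = 25, s[13] = 28, s[14] = 33, s[15] = 14, s[16] = 37, s[17] = 7, s[18] = 39, s[19] = 24, s[20] = 40, s[21] = 12, s[22] = 20, s[23] = 6, s[24] = 10, s[25] = 3, s[26] = 5, s[27] = 22, s[28] = 23, s[29] = 11, s[30] = 32, s[31] = 26, s[32] = 16, s[33] = 13, s[34] = 8, s[35] = 27, s[36] = 4, s[37] = 34, s[38] = 2, s[39] = 17, s[40] = 1.
Since s[40] = s[0] = 1, the sequence is periodic with period 40.
(506 - 0) mod 40 = 26, so s[506] = s[26] = 5.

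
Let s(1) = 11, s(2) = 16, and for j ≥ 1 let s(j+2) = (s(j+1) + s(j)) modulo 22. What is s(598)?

21

s(1) = 11, s(2) = 16, s(3) = 5, s(4) = 21, s(5) = 4, s(6) = 3, s(7) = 7, s(8) = 10, s(9) = 17, s(10) = 5, s(11) = 0, s(12) = 5, s(13) = 5, s(14) = 10, s(15) = 15, s(16) = 3, s(17) = 18, s(18) = 21, s(19) = 17, s(20) = 16, s(21) = 11, s(22) = 5, s(23) = 16, s(24) = 21, s(25) = 15, s(26) = 14, s(27) = 7, s(28) = 21, s(29) = 6, s(30) = 5, s(31) = 11, s(32) = 16.
The sequence repeats with period 30.
So s(598) = s(1 + ((598-1) mod 30)) = s(28) = 21.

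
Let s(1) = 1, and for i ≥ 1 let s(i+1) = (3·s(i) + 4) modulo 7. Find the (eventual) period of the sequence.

Listing terms: s(1) = 1, s(2) = 0, s(3) = 4, s(4) = 2, s(5) = 3, s(6) = 6, s(7) = 1.
Since s(7) = s(1) = 1, the sequence is periodic with period 6.

6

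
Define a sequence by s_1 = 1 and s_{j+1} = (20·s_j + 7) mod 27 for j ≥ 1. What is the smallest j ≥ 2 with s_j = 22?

Listing terms: s_1 = 1, s_2 = 0, s_3 = 7, s_4 = 12, s_5 = 4, s_6 = 6, s_7 = 19, s_8 = 9, s_9 = 25, s_{10} = 21, s_{11} = 22, s_{12} = 15, s_{13} = 10, s_{14} = 18, s_{15} = 16, s_{16} = 3, s_{17} = 13, s_{18} = 24, s_{19} = 1.
Since s_{19} = s_1 = 1, the sequence is periodic with period 18.
The value 22 first appears (with j ≥ 2) at s_{11}.

11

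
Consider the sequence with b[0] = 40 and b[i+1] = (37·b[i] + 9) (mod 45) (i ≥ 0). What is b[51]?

13

Computing terms: b[0] = 40,  b[1] = 4,  b[2] = 22,  b[3] = 13,  b[4] = 40.
The sequence repeats with period 4.
(51 - 0) mod 4 = 3, so b[51] = b[3] = 13.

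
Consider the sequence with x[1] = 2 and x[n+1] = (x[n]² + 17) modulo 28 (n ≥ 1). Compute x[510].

Listing terms: x[1] = 2,  x[2] = 21,  x[3] = 10,  x[4] = 5,  x[5] = 14,  x[6] = 17,  x[7] = 26,  x[8] = 21.
Since x[8] = x[2] = 21, the sequence is eventually periodic: after a pre-period of length 1 it cycles with period 6.
For n ≥ 2, x[n] depends only on (n - 2) mod 6. (510 - 2) mod 6 = 4, so x[510] = x[6] = 17.

17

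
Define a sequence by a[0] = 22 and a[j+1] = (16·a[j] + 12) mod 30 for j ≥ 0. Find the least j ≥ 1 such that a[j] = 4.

a[0] = 22; a[1] = 4; a[2] = 16; a[3] = 28; a[4] = 10; a[5] = 22.
Since a[5] = a[0] = 22, the sequence is periodic with period 5.
The value 4 first appears (with j ≥ 1) at a[1].

1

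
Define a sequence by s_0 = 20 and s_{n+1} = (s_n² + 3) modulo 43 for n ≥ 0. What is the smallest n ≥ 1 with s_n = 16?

Listing terms: s_0 = 20,  s_1 = 16,  s_2 = 1,  s_3 = 4,  s_4 = 19,  s_5 = 20.
Since s_5 = s_0 = 20, the sequence is periodic with period 5.
The value 16 first appears (with n ≥ 1) at s_1.

1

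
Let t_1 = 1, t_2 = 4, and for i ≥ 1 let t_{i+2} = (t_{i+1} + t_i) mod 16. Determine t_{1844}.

t_1 = 1; t_2 = 4; t_3 = 5; t_4 = 9; t_5 = 14; t_6 = 7; t_7 = 5; t_8 = 12; t_9 = 1; t_{10} = 13; t_{11} = 14; t_{12} = 11; t_{13} = 9; t_{14} = 4; t_{15} = 13; t_{16} = 1; t_{17} = 14; t_{18} = 15; t_{19} = 13; t_{20} = 12; t_{21} = 9; t_{22} = 5; t_{23} = 14; t_{24} = 3; t_{25} = 1; t_{26} = 4.
Since (t_{25}, t_{26}) = (t_1, t_2) = (1, 4) (two consecutive terms determine the rest), the sequence is periodic with period 24.
So t_{1844} = t_{1 + ((1844-1) mod 24)} = t_{20} = 12.

12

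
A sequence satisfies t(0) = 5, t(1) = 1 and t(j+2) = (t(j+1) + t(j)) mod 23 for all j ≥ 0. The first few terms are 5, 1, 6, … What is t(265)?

22

We have t(0) = 5,  t(1) = 1,  t(2) = 6,  t(3) = 7,  t(4) = 13,  t(5) = 20,  t(6) = 10,  t(7) = 7,  t(8) = 17,  t(9) = 1,  t(10) = 18,  t(11) = 19,  t(12) = 14,  t(13) = 10,  t(14) = 1,  t(15) = 11,  t(16) = 12,  t(17) = 0,  t(18) = 12,  t(19) = 12,  t(20) = 1,  t(21) = 13,  t(22) = 14,  t(23) = 4,  t(24) = 18,  t(25) = 22,  t(26) = 17,  t(27) = 16,  t(28) = 10,  t(29) = 3,  t(30) = 13,  t(31) = 16,  t(32) = 6,  t(33) = 22,  t(34) = 5,  t(35) = 4,  t(36) = 9,  t(37) = 13,  t(38) = 22,  t(39) = 12,  t(40) = 11,  t(41) = 0,  t(42) = 11,  t(43) = 11,  t(44) = 22,  t(45) = 10,  t(46) = 9,  t(47) = 19,  t(48) = 5,  t(49) = 1.
The sequence repeats with period 48.
(265 - 0) mod 48 = 25, so t(265) = t(25) = 22.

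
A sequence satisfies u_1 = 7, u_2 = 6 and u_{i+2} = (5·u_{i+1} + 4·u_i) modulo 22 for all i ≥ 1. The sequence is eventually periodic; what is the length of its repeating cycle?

Listing terms: u_1 = 7, u_2 = 6, u_3 = 14, u_4 = 6, u_5 = 20, u_6 = 14, u_7 = 18, u_8 = 14, u_9 = 10, u_{10} = 18, u_{11} = 20, u_{12} = 18, u_{13} = 16, u_{14} = 20, u_{15} = 10, u_{16} = 20, u_{17} = 8, u_{18} = 10, u_{19} = 16, u_{20} = 10, u_{21} = 4, u_{22} = 16, u_{23} = 8, u_{24} = 16, u_{25} = 2, u_{26} = 8, u_{27} = 4, u_{28} = 8, u_{29} = 12, u_{30} = 4, u_{31} = 2, u_{32} = 4, u_{33} = 6, u_{34} = 2, u_{35} = 12, u_{36} = 2, u_{37} = 14, u_{38} = 12, u_{39} = 6, u_{40} = 12, u_{41} = 18, u_{42} = 6, u_{43} = 14.
Since (u_{42}, u_{43}) = (u_2, u_3) = (6, 14) (two consecutive terms determine the rest), the sequence is eventually periodic: after a pre-period of length 1 it cycles with period 40.

40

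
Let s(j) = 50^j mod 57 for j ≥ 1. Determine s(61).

We have s(1) = 50; s(2) = 49; s(3) = 56; s(4) = 7; s(5) = 8; s(6) = 1; s(7) = 50.
Since s(7) = s(1) = 50, the sequence is periodic with period 6.
So s(61) = s(1 + ((61-1) mod 6)) = s(1) = 50.

50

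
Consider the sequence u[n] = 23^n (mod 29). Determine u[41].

24

We have u[1] = 23, u[2] = 7, u[3] = 16, u[4] = 20, u[5] = 25, u[6] = 24, u[7] = 1, u[8] = 23.
The sequence repeats with period 7.
(41 - 1) mod 7 = 5, so u[41] = u[6] = 24.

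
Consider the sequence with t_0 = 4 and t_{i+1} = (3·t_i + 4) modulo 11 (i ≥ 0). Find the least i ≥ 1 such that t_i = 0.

t_0 = 4,  t_1 = 5,  t_2 = 8,  t_3 = 6,  t_4 = 0,  t_5 = 4.
The sequence repeats with period 5.
The value 0 first appears (with i ≥ 1) at t_4.

4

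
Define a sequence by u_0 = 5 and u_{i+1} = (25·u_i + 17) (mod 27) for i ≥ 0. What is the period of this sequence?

27

We have u_0 = 5,  u_1 = 7,  u_2 = 3,  u_3 = 11,  u_4 = 22,  u_5 = 0,  u_6 = 17,  u_7 = 10,  u_8 = 24,  u_9 = 23,  u_{10} = 25,  u_{11} = 21,  u_{12} = 2,  u_{13} = 13,  u_{14} = 18,  u_{15} = 8,  u_{16} = 1,  u_{17} = 15,  u_{18} = 14,  u_{19} = 16,  u_{20} = 12,  u_{21} = 20,  u_{22} = 4,  u_{23} = 9,  u_{24} = 26,  u_{25} = 19,  u_{26} = 6,  u_{27} = 5.
The sequence repeats with period 27.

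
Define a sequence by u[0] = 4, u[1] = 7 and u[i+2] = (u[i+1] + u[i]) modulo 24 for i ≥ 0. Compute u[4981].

23

u[0] = 4, u[1] = 7, u[2] = 11, u[3] = 18, u[4] = 5, u[5] = 23, u[6] = 4, u[7] = 3, u[8] = 7, u[9] = 10, u[10] = 17, u[11] = 3, u[12] = 20, u[13] = 23, u[14] = 19, u[15] = 18, u[16] = 13, u[17] = 7, u[18] = 20, u[19] = 3, u[20] = 23, u[21] = 2, u[22] = 1, u[23] = 3, u[24] = 4, u[25] = 7.
The sequence repeats with period 24.
So u[4981] = u[0 + ((4981-0) mod 24)] = u[13] = 23.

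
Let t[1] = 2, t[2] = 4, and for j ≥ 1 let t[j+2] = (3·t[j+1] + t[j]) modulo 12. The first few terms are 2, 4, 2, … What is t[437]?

8

Computing terms: t[1] = 2; t[2] = 4; t[3] = 2; t[4] = 10; t[5] = 8; t[6] = 10; t[7] = 2; t[8] = 4.
Since (t[7], t[8]) = (t[1], t[2]) = (2, 4) (two consecutive terms determine the rest), the sequence is periodic with period 6.
So t[437] = t[1 + ((437-1) mod 6)] = t[5] = 8.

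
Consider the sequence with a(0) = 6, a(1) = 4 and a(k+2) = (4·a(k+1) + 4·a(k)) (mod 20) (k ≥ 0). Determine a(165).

a(0) = 6, a(1) = 4, a(2) = 0, a(3) = 16, a(4) = 4, a(5) = 0.
Since (a(4), a(5)) = (a(1), a(2)) = (4, 0) (two consecutive terms determine the rest), the sequence is eventually periodic: after a pre-period of length 1 it cycles with period 3.
For k ≥ 1, a(k) depends only on (k - 1) mod 3. (165 - 1) mod 3 = 2, so a(165) = a(3) = 16.

16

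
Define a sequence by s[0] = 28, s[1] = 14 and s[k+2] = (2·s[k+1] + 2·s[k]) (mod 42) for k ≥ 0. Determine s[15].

28

Computing terms: s[0] = 28,  s[1] = 14,  s[2] = 0,  s[3] = 28,  s[4] = 14.
The sequence repeats with period 3.
So s[15] = s[0 + ((15-0) mod 3)] = s[0] = 28.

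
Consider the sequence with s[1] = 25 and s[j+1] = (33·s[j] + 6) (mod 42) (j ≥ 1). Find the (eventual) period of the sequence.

s[1] = 25; s[2] = 33; s[3] = 3; s[4] = 21; s[5] = 27; s[6] = 15; s[7] = 39; s[8] = 33.
Since s[8] = s[2] = 33, the sequence is eventually periodic: after a pre-period of length 1 it cycles with period 6.

6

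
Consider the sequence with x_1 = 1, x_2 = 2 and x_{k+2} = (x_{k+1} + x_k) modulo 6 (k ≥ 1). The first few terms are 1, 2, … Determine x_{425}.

Computing terms: x_1 = 1, x_2 = 2, x_3 = 3, x_4 = 5, x_5 = 2, x_6 = 1, x_7 = 3, x_8 = 4, x_9 = 1, x_{10} = 5, x_{11} = 0, x_{12} = 5, x_{13} = 5, x_{14} = 4, x_{15} = 3, x_{16} = 1, x_{17} = 4, x_{18} = 5, x_{19} = 3, x_{20} = 2, x_{21} = 5, x_{22} = 1, x_{23} = 0, x_{24} = 1, x_{25} = 1, x_{26} = 2.
Since (x_{25}, x_{26}) = (x_1, x_2) = (1, 2) (two consecutive terms determine the rest), the sequence is periodic with period 24.
(425 - 1) mod 24 = 16, so x_{425} = x_{17} = 4.

4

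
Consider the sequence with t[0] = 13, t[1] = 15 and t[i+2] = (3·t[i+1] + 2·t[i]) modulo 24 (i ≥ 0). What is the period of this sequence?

4

Computing terms: t[0] = 13, t[1] = 15, t[2] = 23, t[3] = 3, t[4] = 7, t[5] = 3, t[6] = 23, t[7] = 3.
Since (t[6], t[7]) = (t[2], t[3]) = (23, 3) (two consecutive terms determine the rest), the sequence is eventually periodic: after a pre-period of length 2 it cycles with period 4.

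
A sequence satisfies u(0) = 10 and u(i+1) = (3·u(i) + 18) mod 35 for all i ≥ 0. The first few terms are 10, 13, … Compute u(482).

22

Listing terms: u(0) = 10, u(1) = 13, u(2) = 22, u(3) = 14, u(4) = 25, u(5) = 23, u(6) = 17, u(7) = 34, u(8) = 15, u(9) = 28, u(10) = 32, u(11) = 9, u(12) = 10.
The sequence repeats with period 12.
So u(482) = u(0 + ((482-0) mod 12)) = u(2) = 22.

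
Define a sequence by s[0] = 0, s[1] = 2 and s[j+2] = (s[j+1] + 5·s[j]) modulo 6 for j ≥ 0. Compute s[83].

4

Computing terms: s[0] = 0; s[1] = 2; s[2] = 2; s[3] = 0; s[4] = 4; s[5] = 4; s[6] = 0; s[7] = 2.
The sequence repeats with period 6.
So s[83] = s[0 + ((83-0) mod 6)] = s[5] = 4.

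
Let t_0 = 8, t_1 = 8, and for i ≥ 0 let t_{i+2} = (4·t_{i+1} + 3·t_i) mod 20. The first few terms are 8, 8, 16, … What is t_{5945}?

16

t_0 = 8; t_1 = 8; t_2 = 16; t_3 = 8; t_4 = 0; t_5 = 4; t_6 = 16; t_7 = 16; t_8 = 12; t_9 = 16; t_{10} = 0; t_{11} = 8; t_{12} = 12; t_{13} = 12; t_{14} = 4; t_{15} = 12; t_{16} = 0; t_{17} = 16; t_{18} = 4; t_{19} = 4; t_{20} = 8; t_{21} = 4; t_{22} = 0; t_{23} = 12; t_{24} = 8; t_{25} = 8.
Since (t_{24}, t_{25}) = (t_0, t_1) = (8, 8) (two consecutive terms determine the rest), the sequence is periodic with period 24.
So t_{5945} = t_{0 + ((5945-0) mod 24)} = t_{17} = 16.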